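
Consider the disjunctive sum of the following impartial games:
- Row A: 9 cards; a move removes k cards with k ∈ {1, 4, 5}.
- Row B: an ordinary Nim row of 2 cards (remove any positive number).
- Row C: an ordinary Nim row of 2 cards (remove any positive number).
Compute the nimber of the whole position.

Build the Grundy sequence for row A with g(k) = mex{g(k−s) : s ∈ {1, 4, 5}, s ≤ k}:
g(0) = mex{} = 0
g(1) = mex{0} = 1
g(2) = mex{1} = 0
g(3) = mex{0} = 1
g(4) = mex{0,1} = 2
g(5) = mex{0,1,2} = 3
g(6) = mex{0,1,3} = 2
g(7) = mex{0,1,2} = 3
g(8) = mex{1,2,3} = 0
g(9) = mex{0,2,3} = 1
So g(9) = 1.
Row B is a plain Nim row of size 2, so its Grundy value is 2.
Row C is a plain Nim row of size 2, so its Grundy value is 2.
By the Sprague-Grundy theorem, the Grundy value of a sum of independent games is the XOR of the component values.
Combined value = 1 ⊕ 2 ⊕ 2 = 1.

1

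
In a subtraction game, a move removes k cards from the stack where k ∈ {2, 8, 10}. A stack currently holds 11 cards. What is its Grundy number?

3

Compute g(0), g(1), … for moves {2, 8, 10}:
g(0) = mex{} = 0
g(1) = mex{} = 0
g(2) = mex{0} = 1
g(3) = mex{0} = 1
g(4) = mex{1} = 0
g(5) = mex{1} = 0
g(6) = mex{0} = 1
g(7) = mex{0} = 1
g(8) = mex{0,1} = 2
g(9) = mex{0,1} = 2
g(10) = mex{0,1,2} = 3
g(11) = mex{0,1,2} = 3
So g(11) = 3.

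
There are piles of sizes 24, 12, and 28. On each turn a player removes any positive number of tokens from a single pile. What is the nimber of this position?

Compute the nim-sum pairwise:
24 XOR 12 = 20
20 XOR 28 = 8

8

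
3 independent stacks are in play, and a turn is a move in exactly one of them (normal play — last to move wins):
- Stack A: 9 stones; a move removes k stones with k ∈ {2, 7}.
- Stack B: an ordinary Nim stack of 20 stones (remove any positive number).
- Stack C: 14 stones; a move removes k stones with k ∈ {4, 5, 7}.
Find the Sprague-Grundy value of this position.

For stack A, compute g(0), g(1), … with moves {2, 7}:
k:     0  1  2  3  4  5  6  7  8  9
g(k):  0  0  1  1  0  0  1  1  2  0
So g(9) = 0.
Stack B is a plain Nim stack of size 20, so its Grundy value is 20.
Build the Grundy sequence for stack C with g(k) = mex{g(k−s) : s ∈ {4, 5, 7}, s ≤ k}:
g(0) = mex{} = 0
g(1) = mex{} = 0
g(2) = mex{} = 0
g(3) = mex{} = 0
g(4) = mex{0} = 1
g(5) = mex{0} = 1
g(6) = mex{0} = 1
g(7) = mex{0} = 1
g(8) = mex{0,1} = 2
g(9) = mex{0,1} = 2
g(10) = mex{0,1} = 2
g(11) = mex{1} = 0
g(12) = mex{1,2} = 0
g(13) = mex{1,2} = 0
g(14) = mex{1,2} = 0
So g(14) = 0.
The value of a disjunctive sum is the nim-sum of the parts.
Combined value = 0 ⊕ 20 ⊕ 0 = 20.

20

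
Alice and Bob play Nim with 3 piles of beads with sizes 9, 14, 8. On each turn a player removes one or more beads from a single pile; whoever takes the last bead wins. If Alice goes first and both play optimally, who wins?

Alice wins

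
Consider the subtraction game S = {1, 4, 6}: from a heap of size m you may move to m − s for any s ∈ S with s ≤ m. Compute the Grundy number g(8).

1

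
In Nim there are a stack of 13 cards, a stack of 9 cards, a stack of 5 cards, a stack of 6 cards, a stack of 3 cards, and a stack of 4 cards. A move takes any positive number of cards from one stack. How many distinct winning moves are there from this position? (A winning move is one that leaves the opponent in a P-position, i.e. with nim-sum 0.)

0

Write each in binary and XOR column by column:
  1101  (13)
  1001  (9)
  0101  (5)
  0110  (6)
  0011  (3)
  0100  (4)
  ----
  0000  (0)
The nim-sum is already 0, so every move leaves a nonzero nim-sum — there are no winning moves.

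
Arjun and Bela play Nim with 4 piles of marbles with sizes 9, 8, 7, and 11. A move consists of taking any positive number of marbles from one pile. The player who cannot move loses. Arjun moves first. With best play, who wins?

Compute the nim-sum pairwise:
9 ^ 8 = 1
1 ^ 7 = 6
6 ^ 11 = 13
The nim-sum is 13 ≠ 0, so this is an N-position: the player to move can win; Arjun has a winning move.

Arjun wins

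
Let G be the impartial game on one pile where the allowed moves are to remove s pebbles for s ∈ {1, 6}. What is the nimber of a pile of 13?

2

Compute g(0), g(1), … for moves {1, 6}:
g(0) = mex{} = 0
g(1) = mex{0} = 1
g(2) = mex{1} = 0
g(3) = mex{0} = 1
g(4) = mex{1} = 0
g(5) = mex{0} = 1
g(6) = mex{0,1} = 2
g(7) = mex{1,2} = 0
g(8) = mex{0} = 1
g(9) = mex{1} = 0
g(10) = mex{0} = 1
g(11) = mex{1} = 0
g(12) = mex{0,2} = 1
g(13) = mex{0,1} = 2
So g(13) = 2.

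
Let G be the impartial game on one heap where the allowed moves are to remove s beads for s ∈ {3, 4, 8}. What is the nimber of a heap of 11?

3

Compute g(0), g(1), … for moves {3, 4, 8}:
k:     0  1  2  3  4  5  6  7  8  9 10 11
g(k):  0  0  0  1  1  1  2  0  2  3  1  3
So g(11) = 3.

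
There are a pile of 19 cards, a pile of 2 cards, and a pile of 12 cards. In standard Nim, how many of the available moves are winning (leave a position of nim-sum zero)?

1

In binary:
  10011  (19)
  00010  (2)
  01100  (12)
  -----
  11101  (29)
The overall nim-sum is X = 29. A pile of size p has a winning move iff p XOR X < p (reduce it to p XOR X).
  19: 19 XOR 29 = 14 < 19 — winning move (to 14).
  2: 2 XOR 29 = 31 ≥ 2 — no move.
  12: 12 XOR 29 = 17 ≥ 12 — no move.
That gives 1 winning move.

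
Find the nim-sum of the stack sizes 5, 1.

4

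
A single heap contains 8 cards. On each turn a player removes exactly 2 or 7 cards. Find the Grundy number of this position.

2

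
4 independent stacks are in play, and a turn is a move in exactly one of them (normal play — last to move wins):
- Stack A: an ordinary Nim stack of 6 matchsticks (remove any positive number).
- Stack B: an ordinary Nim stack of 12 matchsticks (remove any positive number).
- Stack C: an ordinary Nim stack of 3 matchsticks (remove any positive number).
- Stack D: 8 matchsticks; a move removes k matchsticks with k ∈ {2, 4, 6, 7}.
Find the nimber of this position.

Stack A is a plain Nim stack of size 6, so its Grundy value is 6.
Stack B is a plain Nim stack of size 12, so its Grundy value is 12.
Stack C is a plain Nim stack of size 3, so its Grundy value is 3.
For stack D, compute g(0), g(1), … with moves {2, 4, 6, 7}:
g(0) = mex{} = 0
g(1) = mex{} = 0
g(2) = mex{0} = 1
g(3) = mex{0} = 1
g(4) = mex{0,1} = 2
g(5) = mex{0,1} = 2
g(6) = mex{0,1,2} = 3
g(7) = mex{0,1,2} = 3
g(8) = mex{0,1,2,3} = 4
So g(8) = 4.
By the Sprague-Grundy theorem, the Grundy value of a sum of independent games is the XOR of the component values.
Combined value = 6 ⊕ 12 ⊕ 3 ⊕ 4 = 13.

13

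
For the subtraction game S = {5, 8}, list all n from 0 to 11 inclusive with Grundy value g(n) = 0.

0, 1, 2, 3, 4

Grundy values for subtraction set {5, 8}:
k:     0  1  2  3  4  5  6  7  8  9 10 11
g(k):  0  0  0  0  0  1  1  1  1  1  2  2
The P-positions (g = 0) in 0..11 are 0, 1, 2, 3, 4.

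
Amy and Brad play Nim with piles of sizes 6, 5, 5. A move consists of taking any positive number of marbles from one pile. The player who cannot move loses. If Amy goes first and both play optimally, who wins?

Amy wins

Nim-sum: 6 ⊕ 5 ⊕ 5 = 6.
The nim-sum is 6 ≠ 0, so this is an N-position: the player to move can win; Amy has a winning move.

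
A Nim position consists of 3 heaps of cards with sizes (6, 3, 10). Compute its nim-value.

15

Write each in binary and XOR column by column:
  0110  (6)
  0011  (3)
  1010  (10)
  ----
  1111  (15)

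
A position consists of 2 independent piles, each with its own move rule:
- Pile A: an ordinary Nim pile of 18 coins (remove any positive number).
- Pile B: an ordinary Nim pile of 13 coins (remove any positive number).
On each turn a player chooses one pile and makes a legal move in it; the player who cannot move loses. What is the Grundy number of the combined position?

31

Pile A is a plain Nim pile of size 18, so its Grundy value is 18.
Pile B is a plain Nim pile of size 13, so its Grundy value is 13.
The value of a disjunctive sum is the nim-sum of the parts.
Combined value = 18 ⊕ 13 = 31.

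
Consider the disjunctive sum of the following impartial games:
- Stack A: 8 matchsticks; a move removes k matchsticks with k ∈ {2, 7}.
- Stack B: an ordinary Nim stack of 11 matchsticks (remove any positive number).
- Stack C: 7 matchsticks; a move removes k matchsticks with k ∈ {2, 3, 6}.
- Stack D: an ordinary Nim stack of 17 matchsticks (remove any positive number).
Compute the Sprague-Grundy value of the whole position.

Grundy values for stack A (subtraction set {2, 7}):
g(0) = mex{} = 0
g(1) = mex{} = 0
g(2) = mex{0} = 1
g(3) = mex{0} = 1
g(4) = mex{1} = 0
g(5) = mex{1} = 0
g(6) = mex{0} = 1
g(7) = mex{0} = 1
g(8) = mex{0,1} = 2
So g(8) = 2.
Stack B is a plain Nim stack of size 11, so its Grundy value is 11.
For stack C, compute g(0), g(1), … with moves {2, 3, 6}:
k:     0  1  2  3  4  5  6  7
g(k):  0  0  1  1  2  0  3  1
So g(7) = 1.
Stack D is a plain Nim stack of size 17, so its Grundy value is 17.
By the Sprague-Grundy theorem, the Grundy value of a sum of independent games is the XOR of the component values.
Combined value = 2 XOR 11 XOR 1 XOR 17 = 25.

25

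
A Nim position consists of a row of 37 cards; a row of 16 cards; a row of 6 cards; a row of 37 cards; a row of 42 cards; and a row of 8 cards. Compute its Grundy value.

52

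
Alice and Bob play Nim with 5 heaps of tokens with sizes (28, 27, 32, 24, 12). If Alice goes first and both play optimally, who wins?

In binary:
  011100  (28)
  011011  (27)
  100000  (32)
  011000  (24)
  001100  (12)
  ------
  110011  (51)
The nim-sum is 51 ≠ 0, so this is an N-position: the player to move can win; Alice has a winning move.

Alice wins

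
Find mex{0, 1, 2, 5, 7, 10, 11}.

The values 0, 1, 2 are all present; 3 is the first non-negative integer missing from the set.

3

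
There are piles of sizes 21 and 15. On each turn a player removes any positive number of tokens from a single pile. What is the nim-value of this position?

In binary:
  10101  (21)
  01111  (15)
  -----
  11010  (26)

26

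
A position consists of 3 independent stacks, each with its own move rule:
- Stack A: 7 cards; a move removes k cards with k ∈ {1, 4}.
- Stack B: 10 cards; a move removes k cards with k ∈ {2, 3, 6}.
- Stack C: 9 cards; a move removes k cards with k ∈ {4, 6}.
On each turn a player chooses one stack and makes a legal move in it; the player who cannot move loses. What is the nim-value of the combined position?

Build the Grundy sequence for stack A with g(k) = mex{g(k−s) : s ∈ {1, 4}, s ≤ k}:
g(0) = mex{} = 0
g(1) = mex{0} = 1
g(2) = mex{1} = 0
g(3) = mex{0} = 1
g(4) = mex{0,1} = 2
g(5) = mex{1,2} = 0
g(6) = mex{0} = 1
g(7) = mex{1} = 0
So g(7) = 0.
For stack B, compute g(0), g(1), … with moves {2, 3, 6}:
k:     0  1  2  3  4  5  6  7  8  9 10
g(k):  0  0  1  1  2  0  3  1  2  0  0
So g(10) = 0.
For stack C, compute g(0), g(1), … with moves {4, 6}:
g(0) = mex{} = 0
g(1) = mex{} = 0
g(2) = mex{} = 0
g(3) = mex{} = 0
g(4) = mex{0} = 1
g(5) = mex{0} = 1
g(6) = mex{0} = 1
g(7) = mex{0} = 1
g(8) = mex{0,1} = 2
g(9) = mex{0,1} = 2
So g(9) = 2.
The value of a disjunctive sum is the nim-sum of the parts.
Combined value = 0 ⊕ 0 ⊕ 2 = 2.

2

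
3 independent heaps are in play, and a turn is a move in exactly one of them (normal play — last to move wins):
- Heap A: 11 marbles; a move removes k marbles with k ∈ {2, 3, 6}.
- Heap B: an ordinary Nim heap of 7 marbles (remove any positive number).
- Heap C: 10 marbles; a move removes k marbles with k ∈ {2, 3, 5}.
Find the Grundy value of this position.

7

Grundy values for heap A (subtraction set {2, 3, 6}):
k:     0  1  2  3  4  5  6  7  8  9 10 11
g(k):  0  0  1  1  2  0  3  1  2  0  0  1
So g(11) = 1.
Heap B is a plain Nim heap of size 7, so its Grundy value is 7.
For heap C, compute g(0), g(1), … with moves {2, 3, 5}:
g(0) = mex{} = 0
g(1) = mex{} = 0
g(2) = mex{0} = 1
g(3) = mex{0} = 1
g(4) = mex{0,1} = 2
g(5) = mex{0,1} = 2
g(6) = mex{0,1,2} = 3
g(7) = mex{1,2} = 0
g(8) = mex{1,2,3} = 0
g(9) = mex{0,2,3} = 1
g(10) = mex{0,2} = 1
So g(10) = 1.
By the Sprague-Grundy theorem, the Grundy value of a sum of independent games is the XOR of the component values.
Combined value = 1 ⊕ 7 ⊕ 1 = 7.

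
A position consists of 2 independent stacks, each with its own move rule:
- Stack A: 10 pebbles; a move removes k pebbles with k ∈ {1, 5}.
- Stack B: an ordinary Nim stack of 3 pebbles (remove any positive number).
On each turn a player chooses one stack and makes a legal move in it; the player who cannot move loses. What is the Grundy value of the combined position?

3

Grundy values for stack A (subtraction set {1, 5}):
k:     0  1  2  3  4  5  6  7  8  9 10
g(k):  0  1  0  1  0  1  0  1  0  1  0
So g(10) = 0.
Stack B is a plain Nim stack of size 3, so its Grundy value is 3.
By the Sprague-Grundy theorem, the Grundy value of a sum of independent games is the XOR of the component values.
Combined value = 0 XOR 3 = 3.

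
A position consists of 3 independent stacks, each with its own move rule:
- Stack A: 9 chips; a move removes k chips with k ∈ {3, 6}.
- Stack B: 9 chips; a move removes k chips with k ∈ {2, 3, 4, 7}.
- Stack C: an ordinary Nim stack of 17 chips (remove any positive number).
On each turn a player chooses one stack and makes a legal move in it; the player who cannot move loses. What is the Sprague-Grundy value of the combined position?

21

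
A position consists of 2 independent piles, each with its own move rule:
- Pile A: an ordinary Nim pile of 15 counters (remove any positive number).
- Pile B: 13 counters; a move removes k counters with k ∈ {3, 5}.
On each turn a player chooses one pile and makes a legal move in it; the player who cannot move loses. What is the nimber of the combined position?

14

Pile A is a plain Nim pile of size 15, so its Grundy value is 15.
For pile B, compute g(0), g(1), … with moves {3, 5}:
k:     0  1  2  3  4  5  6  7  8  9 10 11 12 13
g(k):  0  0  0  1  1  1  2  2  0  0  0  1  1  1
So g(13) = 1.
The value of a disjunctive sum is the nim-sum of the parts.
Combined value = 15 XOR 1 = 14.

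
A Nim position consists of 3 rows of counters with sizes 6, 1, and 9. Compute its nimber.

14

Nim-sum: 6 ^ 1 ^ 9 = 14.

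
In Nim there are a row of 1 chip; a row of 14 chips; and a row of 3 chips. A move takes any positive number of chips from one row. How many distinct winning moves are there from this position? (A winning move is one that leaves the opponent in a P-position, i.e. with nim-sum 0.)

Bitwise XOR of the heap sizes:
  0001  (1)
  1110  (14)
  0011  (3)
  ----
  1100  (12)
The overall nim-sum is X = 12. A row of size p has a winning move iff p XOR X < p (reduce it to p XOR X).
  1: 1 XOR 12 = 13 ≥ 1 — no move.
  14: 14 XOR 12 = 2 < 14 — winning move (to 2).
  3: 3 XOR 12 = 15 ≥ 3 — no move.
That gives 1 winning move.

1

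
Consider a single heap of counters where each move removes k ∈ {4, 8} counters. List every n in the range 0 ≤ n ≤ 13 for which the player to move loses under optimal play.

0, 1, 2, 3, 12, 13

Grundy values for subtraction set {4, 8}:
g(0) = mex{} = 0
g(1) = mex{} = 0
g(2) = mex{} = 0
g(3) = mex{} = 0
g(4) = mex{0} = 1
g(5) = mex{0} = 1
g(6) = mex{0} = 1
g(7) = mex{0} = 1
g(8) = mex{0,1} = 2
g(9) = mex{0,1} = 2
g(10) = mex{0,1} = 2
g(11) = mex{0,1} = 2
g(12) = mex{1,2} = 0
g(13) = mex{1,2} = 0
The P-positions (g = 0) in 0..13 are 0, 1, 2, 3, 12, 13.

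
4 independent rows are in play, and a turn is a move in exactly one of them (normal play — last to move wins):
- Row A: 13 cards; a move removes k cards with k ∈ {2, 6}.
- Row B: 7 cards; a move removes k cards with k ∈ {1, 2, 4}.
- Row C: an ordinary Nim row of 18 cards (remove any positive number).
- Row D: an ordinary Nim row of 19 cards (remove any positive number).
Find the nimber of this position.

0

For row A, compute g(0), g(1), … with moves {2, 6}:
k:     0  1  2  3  4  5  6  7  8  9 10 11 12 13
g(k):  0  0  1  1  0  0  1  1  0  0  1  1  0  0
So g(13) = 0.
Grundy values for row B (subtraction set {1, 2, 4}):
g(0) = mex{} = 0
g(1) = mex{0} = 1
g(2) = mex{0,1} = 2
g(3) = mex{1,2} = 0
g(4) = mex{0,2} = 1
g(5) = mex{0,1} = 2
g(6) = mex{1,2} = 0
g(7) = mex{0,2} = 1
So g(7) = 1.
Row C is a plain Nim row of size 18, so its Grundy value is 18.
Row D is a plain Nim row of size 19, so its Grundy value is 19.
By the Sprague-Grundy theorem, the Grundy value of a sum of independent games is the XOR of the component values.
Combined value = 0 XOR 1 XOR 18 XOR 19 = 0.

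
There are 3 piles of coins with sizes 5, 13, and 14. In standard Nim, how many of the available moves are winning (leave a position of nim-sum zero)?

In binary:
  0101  (5)
  1101  (13)
  1110  (14)
  ----
  0110  (6)
The overall nim-sum is X = 6. A pile of size p has a winning move iff p XOR X < p (reduce it to p XOR X).
  5: 5 XOR 6 = 3 < 5 — winning move (to 3).
  13: 13 XOR 6 = 11 < 13 — winning move (to 11).
  14: 14 XOR 6 = 8 < 14 — winning move (to 8).
That gives 3 winning moves.

3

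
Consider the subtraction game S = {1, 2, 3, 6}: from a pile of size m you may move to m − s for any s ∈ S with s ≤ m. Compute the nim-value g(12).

Build the Grundy sequence with g(k) = mex{g(k−s) : s ∈ {1, 2, 3, 6}, s ≤ k}:
g(0) = mex{} = 0
g(1) = mex{0} = 1
g(2) = mex{0,1} = 2
g(3) = mex{0,1,2} = 3
g(4) = mex{1,2,3} = 0
g(5) = mex{0,2,3} = 1
g(6) = mex{0,1,3} = 2
g(7) = mex{0,1,2} = 3
g(8) = mex{1,2,3} = 0
g(9) = mex{0,2,3} = 1
g(10) = mex{0,1,3} = 2
g(11) = mex{0,1,2} = 3
g(12) = mex{1,2,3} = 0
So g(12) = 0.

0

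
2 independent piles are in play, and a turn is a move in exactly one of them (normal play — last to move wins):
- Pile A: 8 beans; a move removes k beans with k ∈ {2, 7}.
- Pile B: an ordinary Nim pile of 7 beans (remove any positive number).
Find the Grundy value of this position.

5

Build the Grundy sequence for pile A with g(k) = mex{g(k−s) : s ∈ {2, 7}, s ≤ k}:
g(0) = mex{} = 0
g(1) = mex{} = 0
g(2) = mex{0} = 1
g(3) = mex{0} = 1
g(4) = mex{1} = 0
g(5) = mex{1} = 0
g(6) = mex{0} = 1
g(7) = mex{0} = 1
g(8) = mex{0,1} = 2
So g(8) = 2.
Pile B is a plain Nim pile of size 7, so its Grundy value is 7.
By the Sprague-Grundy theorem, the Grundy value of a sum of independent games is the XOR of the component values.
Combined value = 2 XOR 7 = 5.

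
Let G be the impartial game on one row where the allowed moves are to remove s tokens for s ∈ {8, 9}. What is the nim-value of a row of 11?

1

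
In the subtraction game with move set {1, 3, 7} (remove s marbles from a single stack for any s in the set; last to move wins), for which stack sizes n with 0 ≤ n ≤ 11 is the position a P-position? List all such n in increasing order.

Compute g(0), g(1), … for moves {1, 3, 7}:
k:     0  1  2  3  4  5  6  7  8  9 10 11
g(k):  0  1  0  1  0  1  0  1  0  1  0  1
The P-positions (g = 0) in 0..11 are 0, 2, 4, 6, 8, 10.

0, 2, 4, 6, 8, 10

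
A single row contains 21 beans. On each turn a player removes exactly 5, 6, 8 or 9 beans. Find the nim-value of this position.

Compute g(0), g(1), … for moves {5, 6, 8, 9}:
k:     0  1  2  3  4  5  6  7  8  9 10 11 12 13 14 15 16 17 18 19 20 21
g(k):  0  0  0  0  0  1  1  1  1  1  2  2  2  2  0  0  0  0  0  1  1  1
So g(21) = 1.

1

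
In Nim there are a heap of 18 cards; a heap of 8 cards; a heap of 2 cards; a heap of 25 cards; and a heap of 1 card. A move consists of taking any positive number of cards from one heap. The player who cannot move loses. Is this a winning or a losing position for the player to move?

Nim-sum: 18 XOR 8 XOR 2 XOR 25 XOR 1 = 0.
The nim-sum is 0, so this is a P-position: the player to move is in a losing position under optimal play.

Losing position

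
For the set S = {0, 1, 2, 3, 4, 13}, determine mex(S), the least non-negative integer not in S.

The values 0, 1, 2, 3, 4 are all present; 5 is the first non-negative integer missing from the set.

5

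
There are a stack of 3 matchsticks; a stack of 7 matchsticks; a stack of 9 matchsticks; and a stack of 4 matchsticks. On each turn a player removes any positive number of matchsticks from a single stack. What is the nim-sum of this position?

Compute the nim-sum pairwise:
3 ^ 7 = 4
4 ^ 9 = 13
13 ^ 4 = 9

9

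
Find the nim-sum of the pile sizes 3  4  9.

Nim-sum: 3 ^ 4 ^ 9 = 14.

14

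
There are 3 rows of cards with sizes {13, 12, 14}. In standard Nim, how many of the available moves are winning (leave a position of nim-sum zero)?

Compute the nim-sum pairwise:
13 ⊕ 12 = 1
1 ⊕ 14 = 15
The overall nim-sum is X = 15. A row of size p has a winning move iff p XOR X < p (reduce it to p XOR X).
  13: 13 XOR 15 = 2 < 13 — winning move (to 2).
  12: 12 XOR 15 = 3 < 12 — winning move (to 3).
  14: 14 XOR 15 = 1 < 14 — winning move (to 1).
That gives 3 winning moves.

3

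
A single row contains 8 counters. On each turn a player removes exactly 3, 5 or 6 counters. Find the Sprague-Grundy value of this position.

Compute g(0), g(1), … for moves {3, 5, 6}:
k:     0  1  2  3  4  5  6  7  8
g(k):  0  0  0  1  1  1  2  2  2
So g(8) = 2.

2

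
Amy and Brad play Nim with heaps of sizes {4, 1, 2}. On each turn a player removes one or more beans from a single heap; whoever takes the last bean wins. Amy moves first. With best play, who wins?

In binary:
  100  (4)
  001  (1)
  010  (2)
  ---
  111  (7)
The nim-sum is 7 ≠ 0, so this is an N-position: the player to move can win; Amy has a winning move.

Amy wins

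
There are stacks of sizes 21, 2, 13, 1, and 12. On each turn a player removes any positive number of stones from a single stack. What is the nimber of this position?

23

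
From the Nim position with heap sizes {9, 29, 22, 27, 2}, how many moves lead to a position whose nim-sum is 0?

3

Bitwise XOR of the heap sizes:
  01001  (9)
  11101  (29)
  10110  (22)
  11011  (27)
  00010  (2)
  -----
  11011  (27)
The overall nim-sum is X = 27. A heap of size p has a winning move iff p XOR X < p (reduce it to p XOR X).
  9: 9 XOR 27 = 18 ≥ 9 — no move.
  29: 29 XOR 27 = 6 < 29 — winning move (to 6).
  22: 22 XOR 27 = 13 < 22 — winning move (to 13).
  27: 27 XOR 27 = 0 < 27 — winning move (to 0).
  2: 2 XOR 27 = 25 ≥ 2 — no move.
That gives 3 winning moves.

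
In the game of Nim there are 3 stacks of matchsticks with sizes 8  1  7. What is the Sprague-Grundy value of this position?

14

Compute the nim-sum pairwise:
8 ^ 1 = 9
9 ^ 7 = 14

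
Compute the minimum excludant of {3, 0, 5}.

0 is in the set but 1 is not, so the mex is 1.

1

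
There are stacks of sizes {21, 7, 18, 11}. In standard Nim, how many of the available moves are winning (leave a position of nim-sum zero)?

1

Bitwise XOR of the heap sizes:
  10101  (21)
  00111  (7)
  10010  (18)
  01011  (11)
  -----
  01011  (11)
The overall nim-sum is X = 11. A stack of size p has a winning move iff p XOR X < p (reduce it to p XOR X).
  21: 21 XOR 11 = 30 ≥ 21 — no move.
  7: 7 XOR 11 = 12 ≥ 7 — no move.
  18: 18 XOR 11 = 25 ≥ 18 — no move.
  11: 11 XOR 11 = 0 < 11 — winning move (to 0).
That gives 1 winning move.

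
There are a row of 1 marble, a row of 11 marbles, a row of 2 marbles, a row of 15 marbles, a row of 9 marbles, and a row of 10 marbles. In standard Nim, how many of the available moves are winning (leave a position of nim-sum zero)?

1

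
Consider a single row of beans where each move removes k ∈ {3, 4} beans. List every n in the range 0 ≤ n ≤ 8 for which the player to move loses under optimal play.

0, 1, 2, 7, 8

Grundy values for subtraction set {3, 4}:
k:     0  1  2  3  4  5  6  7  8
g(k):  0  0  0  1  1  1  2  0  0
The P-positions (g = 0) in 0..8 are 0, 1, 2, 7, 8.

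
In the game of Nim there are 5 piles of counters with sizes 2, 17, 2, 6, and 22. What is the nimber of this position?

1

Nim-sum: 2 XOR 17 XOR 2 XOR 6 XOR 22 = 1.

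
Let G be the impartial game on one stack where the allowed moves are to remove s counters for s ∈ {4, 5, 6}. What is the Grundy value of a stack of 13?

0

Compute g(0), g(1), … for moves {4, 5, 6}:
k:     0  1  2  3  4  5  6  7  8  9 10 11 12 13
g(k):  0  0  0  0  1  1  1  1  2  2  0  0  0  0
So g(13) = 0.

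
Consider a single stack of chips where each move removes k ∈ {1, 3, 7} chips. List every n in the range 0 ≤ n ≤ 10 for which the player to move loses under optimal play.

0, 2, 4, 6, 8, 10

Build the Grundy sequence with g(k) = mex{g(k−s) : s ∈ {1, 3, 7}, s ≤ k}:
g(0) = mex{} = 0
g(1) = mex{0} = 1
g(2) = mex{1} = 0
g(3) = mex{0} = 1
g(4) = mex{1} = 0
g(5) = mex{0} = 1
g(6) = mex{1} = 0
g(7) = mex{0} = 1
g(8) = mex{1} = 0
g(9) = mex{0} = 1
g(10) = mex{1} = 0
The P-positions (g = 0) in 0..10 are 0, 2, 4, 6, 8, 10.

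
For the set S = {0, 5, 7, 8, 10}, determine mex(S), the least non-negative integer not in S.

0 is in the set but 1 is not, so the mex is 1.

1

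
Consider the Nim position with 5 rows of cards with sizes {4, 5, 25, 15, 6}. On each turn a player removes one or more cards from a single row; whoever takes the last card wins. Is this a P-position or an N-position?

Nim-sum: 4 ^ 5 ^ 25 ^ 15 ^ 6 = 17.
The nim-sum is 17 ≠ 0, so this is an N-position: the player to move can win.

N-position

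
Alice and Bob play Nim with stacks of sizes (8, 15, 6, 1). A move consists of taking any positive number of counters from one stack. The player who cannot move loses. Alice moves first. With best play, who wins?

In binary:
  1000  (8)
  1111  (15)
  0110  (6)
  0001  (1)
  ----
  0000  (0)
The nim-sum is 0, so this is a P-position: the player to move is in a losing position under optimal play; Alice is about to move from it and so loses — Bob wins.

Bob wins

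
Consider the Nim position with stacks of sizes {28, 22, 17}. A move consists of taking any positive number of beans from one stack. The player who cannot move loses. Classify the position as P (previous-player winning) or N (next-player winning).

N-position

Bitwise XOR of the heap sizes:
  11100  (28)
  10110  (22)
  10001  (17)
  -----
  11011  (27)
The nim-sum is 27 ≠ 0, so this is an N-position: the player to move can win.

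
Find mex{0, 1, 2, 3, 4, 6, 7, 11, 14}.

5

The values 0, 1, 2, 3, 4 are all present; 5 is the first non-negative integer missing from the set.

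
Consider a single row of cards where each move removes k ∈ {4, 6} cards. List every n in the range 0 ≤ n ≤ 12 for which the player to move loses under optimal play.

0, 1, 2, 3, 10, 11, 12

Compute g(0), g(1), … for moves {4, 6}:
k:     0  1  2  3  4  5  6  7  8  9 10 11 12
g(k):  0  0  0  0  1  1  1  1  2  2  0  0  0
The P-positions (g = 0) in 0..12 are 0, 1, 2, 3, 10, 11, 12.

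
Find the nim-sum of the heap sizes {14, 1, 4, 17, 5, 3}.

28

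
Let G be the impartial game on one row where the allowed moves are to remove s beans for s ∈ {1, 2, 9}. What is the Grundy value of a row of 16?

Compute g(0), g(1), … for moves {1, 2, 9}:
k:     0  1  2  3  4  5  6  7  8  9 10 11 12 13 14 15 16
g(k):  0  1  2  0  1  2  0  1  2  3  0  1  2  0  1  2  0
So g(16) = 0.

0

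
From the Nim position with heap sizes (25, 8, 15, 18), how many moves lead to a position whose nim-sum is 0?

3

Write each in binary and XOR column by column:
  11001  (25)
  01000  (8)
  01111  (15)
  10010  (18)
  -----
  01100  (12)
The overall nim-sum is X = 12. A heap of size p has a winning move iff p XOR X < p (reduce it to p XOR X).
  25: 25 XOR 12 = 21 < 25 — winning move (to 21).
  8: 8 XOR 12 = 4 < 8 — winning move (to 4).
  15: 15 XOR 12 = 3 < 15 — winning move (to 3).
  18: 18 XOR 12 = 30 ≥ 18 — no move.
That gives 3 winning moves.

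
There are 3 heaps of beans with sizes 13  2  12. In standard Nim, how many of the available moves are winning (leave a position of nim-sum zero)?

1

Nim-sum: 13 XOR 2 XOR 12 = 3.
The overall nim-sum is X = 3. A heap of size p has a winning move iff p XOR X < p (reduce it to p XOR X).
  13: 13 XOR 3 = 14 ≥ 13 — no move.
  2: 2 XOR 3 = 1 < 2 — winning move (to 1).
  12: 12 XOR 3 = 15 ≥ 12 — no move.
That gives 1 winning move.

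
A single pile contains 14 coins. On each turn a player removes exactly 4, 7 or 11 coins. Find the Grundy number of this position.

3

Build the Grundy sequence with g(k) = mex{g(k−s) : s ∈ {4, 7, 11}, s ≤ k}:
g(0) = mex{} = 0
g(1) = mex{} = 0
g(2) = mex{} = 0
g(3) = mex{} = 0
g(4) = mex{0} = 1
g(5) = mex{0} = 1
g(6) = mex{0} = 1
g(7) = mex{0} = 1
g(8) = mex{0,1} = 2
g(9) = mex{0,1} = 2
g(10) = mex{0,1} = 2
g(11) = mex{0,1} = 2
g(12) = mex{0,1,2} = 3
g(13) = mex{0,1,2} = 3
g(14) = mex{0,1,2} = 3
So g(14) = 3.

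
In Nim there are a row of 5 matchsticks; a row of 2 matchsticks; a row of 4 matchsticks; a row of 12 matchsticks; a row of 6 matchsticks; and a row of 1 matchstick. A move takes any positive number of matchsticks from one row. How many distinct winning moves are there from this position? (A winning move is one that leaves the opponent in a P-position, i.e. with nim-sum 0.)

1

Write each in binary and XOR column by column:
  0101  (5)
  0010  (2)
  0100  (4)
  1100  (12)
  0110  (6)
  0001  (1)
  ----
  1000  (8)
The overall nim-sum is X = 8. A row of size p has a winning move iff p XOR X < p (reduce it to p XOR X).
  5: 5 XOR 8 = 13 ≥ 5 — no move.
  2: 2 XOR 8 = 10 ≥ 2 — no move.
  4: 4 XOR 8 = 12 ≥ 4 — no move.
  12: 12 XOR 8 = 4 < 12 — winning move (to 4).
  6: 6 XOR 8 = 14 ≥ 6 — no move.
  1: 1 XOR 8 = 9 ≥ 1 — no move.
That gives 1 winning move.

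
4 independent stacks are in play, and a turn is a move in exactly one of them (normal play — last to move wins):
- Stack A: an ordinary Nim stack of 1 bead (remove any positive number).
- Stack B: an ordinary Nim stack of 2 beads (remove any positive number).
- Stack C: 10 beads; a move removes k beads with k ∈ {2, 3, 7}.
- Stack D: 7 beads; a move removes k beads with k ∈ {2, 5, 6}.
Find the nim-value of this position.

0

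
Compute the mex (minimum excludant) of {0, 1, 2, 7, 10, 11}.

3

The values 0, 1, 2 are all present; 3 is the first non-negative integer missing from the set.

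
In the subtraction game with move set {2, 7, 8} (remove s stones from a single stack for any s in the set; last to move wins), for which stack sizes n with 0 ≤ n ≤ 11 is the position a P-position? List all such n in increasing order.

0, 1, 4, 5, 10

Grundy values for subtraction set {2, 7, 8}:
g(0) = mex{} = 0
g(1) = mex{} = 0
g(2) = mex{0} = 1
g(3) = mex{0} = 1
g(4) = mex{1} = 0
g(5) = mex{1} = 0
g(6) = mex{0} = 1
g(7) = mex{0} = 1
g(8) = mex{0,1} = 2
g(9) = mex{0,1} = 2
g(10) = mex{1,2} = 0
g(11) = mex{0,1,2} = 3
The P-positions (g = 0) in 0..11 are 0, 1, 4, 5, 10.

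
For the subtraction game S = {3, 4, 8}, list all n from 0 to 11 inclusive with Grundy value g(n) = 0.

0, 1, 2, 7

Compute g(0), g(1), … for moves {3, 4, 8}:
k:     0  1  2  3  4  5  6  7  8  9 10 11
g(k):  0  0  0  1  1  1  2  0  2  3  1  3
The P-positions (g = 0) in 0..11 are 0, 1, 2, 7.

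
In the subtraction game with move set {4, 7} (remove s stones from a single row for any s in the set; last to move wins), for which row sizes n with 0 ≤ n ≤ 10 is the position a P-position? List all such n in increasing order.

0, 1, 2, 3

Compute g(0), g(1), … for moves {4, 7}:
k:     0  1  2  3  4  5  6  7  8  9 10
g(k):  0  0  0  0  1  1  1  1  2  2  2
The P-positions (g = 0) in 0..10 are 0, 1, 2, 3.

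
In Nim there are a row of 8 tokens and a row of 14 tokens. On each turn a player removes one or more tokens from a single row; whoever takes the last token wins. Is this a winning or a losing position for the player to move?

Write each in binary and XOR column by column:
  1000  (8)
  1110  (14)
  ----
  0110  (6)
The nim-sum is 6 ≠ 0, so this is an N-position: the player to move can win.

Winning position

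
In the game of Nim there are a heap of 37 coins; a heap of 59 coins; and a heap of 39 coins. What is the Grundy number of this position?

Nim-sum: 37 ⊕ 59 ⊕ 39 = 57.

57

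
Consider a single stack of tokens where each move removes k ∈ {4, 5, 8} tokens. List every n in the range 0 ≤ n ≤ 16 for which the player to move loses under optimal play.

0, 1, 2, 3, 12, 13, 14, 15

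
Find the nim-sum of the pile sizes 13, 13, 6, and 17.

In binary:
  01101  (13)
  01101  (13)
  00110  (6)
  10001  (17)
  -----
  10111  (23)

23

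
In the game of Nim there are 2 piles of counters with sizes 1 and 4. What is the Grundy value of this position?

5

Compute the nim-sum pairwise:
1 ^ 4 = 5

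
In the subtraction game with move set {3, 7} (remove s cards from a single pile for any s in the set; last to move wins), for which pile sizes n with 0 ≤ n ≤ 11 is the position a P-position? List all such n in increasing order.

0, 1, 2, 6, 10, 11

Grundy values for subtraction set {3, 7}:
k:     0  1  2  3  4  5  6  7  8  9 10 11
g(k):  0  0  0  1  1  1  0  2  2  1  0  0
The P-positions (g = 0) in 0..11 are 0, 1, 2, 6, 10, 11.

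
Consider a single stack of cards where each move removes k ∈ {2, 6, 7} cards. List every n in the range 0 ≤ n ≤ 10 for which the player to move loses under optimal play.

0, 1, 4, 5, 9

Compute g(0), g(1), … for moves {2, 6, 7}:
k:     0  1  2  3  4  5  6  7  8  9 10
g(k):  0  0  1  1  0  0  1  1  2  0  3
The P-positions (g = 0) in 0..10 are 0, 1, 4, 5, 9.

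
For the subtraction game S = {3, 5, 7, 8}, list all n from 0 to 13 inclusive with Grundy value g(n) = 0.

Compute g(0), g(1), … for moves {3, 5, 7, 8}:
k:     0  1  2  3  4  5  6  7  8  9 10 11 12 13
g(k):  0  0  0  1  1  1  2  2  2  3  3  0  0  0
The P-positions (g = 0) in 0..13 are 0, 1, 2, 11, 12, 13.

0, 1, 2, 11, 12, 13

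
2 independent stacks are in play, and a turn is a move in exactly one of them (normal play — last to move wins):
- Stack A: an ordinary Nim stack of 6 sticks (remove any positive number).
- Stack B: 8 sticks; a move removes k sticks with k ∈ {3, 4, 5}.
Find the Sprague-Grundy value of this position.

6

Stack A is a plain Nim stack of size 6, so its Grundy value is 6.
For stack B, compute g(0), g(1), … with moves {3, 4, 5}:
k:     0  1  2  3  4  5  6  7  8
g(k):  0  0  0  1  1  1  2  2  0
So g(8) = 0.
The value of a disjunctive sum is the nim-sum of the parts.
Combined value = 6 ⊕ 0 = 6.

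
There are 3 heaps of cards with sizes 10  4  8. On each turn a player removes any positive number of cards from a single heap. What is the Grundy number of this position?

Nim-sum: 10 XOR 4 XOR 8 = 6.

6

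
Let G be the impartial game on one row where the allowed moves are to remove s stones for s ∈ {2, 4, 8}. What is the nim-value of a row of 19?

Compute g(0), g(1), … for moves {2, 4, 8}:
k:     0  1  2  3  4  5  6  7  8  9 10 11 12 13 14 15 16 17 18 19
g(k):  0  0  1  1  2  2  0  0  1  1  2  2  0  0  1  1  2  2  0  0
So g(19) = 0.

0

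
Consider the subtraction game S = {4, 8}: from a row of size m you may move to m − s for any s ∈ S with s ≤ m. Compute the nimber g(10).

2

Grundy values for subtraction set {4, 8}:
g(0) = mex{} = 0
g(1) = mex{} = 0
g(2) = mex{} = 0
g(3) = mex{} = 0
g(4) = mex{0} = 1
g(5) = mex{0} = 1
g(6) = mex{0} = 1
g(7) = mex{0} = 1
g(8) = mex{0,1} = 2
g(9) = mex{0,1} = 2
g(10) = mex{0,1} = 2
So g(10) = 2.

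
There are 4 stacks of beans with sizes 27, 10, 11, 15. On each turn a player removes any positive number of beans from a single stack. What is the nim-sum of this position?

In binary:
  11011  (27)
  01010  (10)
  01011  (11)
  01111  (15)
  -----
  10101  (21)

21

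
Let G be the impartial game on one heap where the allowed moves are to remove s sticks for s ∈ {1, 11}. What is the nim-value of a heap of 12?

0

Compute g(0), g(1), … for moves {1, 11}:
g(0) = mex{} = 0
g(1) = mex{0} = 1
g(2) = mex{1} = 0
g(3) = mex{0} = 1
g(4) = mex{1} = 0
g(5) = mex{0} = 1
g(6) = mex{1} = 0
g(7) = mex{0} = 1
g(8) = mex{1} = 0
g(9) = mex{0} = 1
g(10) = mex{1} = 0
g(11) = mex{0} = 1
g(12) = mex{1} = 0
So g(12) = 0.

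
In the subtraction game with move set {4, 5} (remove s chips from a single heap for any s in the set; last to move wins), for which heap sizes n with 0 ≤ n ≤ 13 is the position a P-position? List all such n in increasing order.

0, 1, 2, 3, 9, 10, 11, 12

Build the Grundy sequence with g(k) = mex{g(k−s) : s ∈ {4, 5}, s ≤ k}:
g(0) = mex{} = 0
g(1) = mex{} = 0
g(2) = mex{} = 0
g(3) = mex{} = 0
g(4) = mex{0} = 1
g(5) = mex{0} = 1
g(6) = mex{0} = 1
g(7) = mex{0} = 1
g(8) = mex{0,1} = 2
g(9) = mex{1} = 0
g(10) = mex{1} = 0
g(11) = mex{1} = 0
g(12) = mex{1,2} = 0
g(13) = mex{0,2} = 1
The P-positions (g = 0) in 0..13 are 0, 1, 2, 3, 9, 10, 11, 12.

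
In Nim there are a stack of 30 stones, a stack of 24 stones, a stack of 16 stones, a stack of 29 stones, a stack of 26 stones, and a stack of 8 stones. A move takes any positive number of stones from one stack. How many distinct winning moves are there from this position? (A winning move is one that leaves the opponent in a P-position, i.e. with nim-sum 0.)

5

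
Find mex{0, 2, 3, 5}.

0 is in the set but 1 is not, so the mex is 1.

1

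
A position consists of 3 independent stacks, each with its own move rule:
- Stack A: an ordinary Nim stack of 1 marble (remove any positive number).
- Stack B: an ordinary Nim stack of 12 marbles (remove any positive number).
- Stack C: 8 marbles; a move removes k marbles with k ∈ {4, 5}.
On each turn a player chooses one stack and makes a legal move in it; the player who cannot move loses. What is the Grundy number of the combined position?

Stack A is a plain Nim stack of size 1, so its Grundy value is 1.
Stack B is a plain Nim stack of size 12, so its Grundy value is 12.
For stack C, compute g(0), g(1), … with moves {4, 5}:
k:     0  1  2  3  4  5  6  7  8
g(k):  0  0  0  0  1  1  1  1  2
So g(8) = 2.
The value of a disjunctive sum is the nim-sum of the parts.
Combined value = 1 XOR 12 XOR 2 = 15.

15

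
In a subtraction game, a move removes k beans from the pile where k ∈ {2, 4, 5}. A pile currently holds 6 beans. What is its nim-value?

Build the Grundy sequence with g(k) = mex{g(k−s) : s ∈ {2, 4, 5}, s ≤ k}:
g(0) = mex{} = 0
g(1) = mex{} = 0
g(2) = mex{0} = 1
g(3) = mex{0} = 1
g(4) = mex{0,1} = 2
g(5) = mex{0,1} = 2
g(6) = mex{0,1,2} = 3
So g(6) = 3.

3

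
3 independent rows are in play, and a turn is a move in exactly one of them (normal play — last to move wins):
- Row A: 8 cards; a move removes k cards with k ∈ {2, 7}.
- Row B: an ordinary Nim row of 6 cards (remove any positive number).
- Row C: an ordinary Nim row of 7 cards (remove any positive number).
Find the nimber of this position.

3

Grundy values for row A (subtraction set {2, 7}):
g(0) = mex{} = 0
g(1) = mex{} = 0
g(2) = mex{0} = 1
g(3) = mex{0} = 1
g(4) = mex{1} = 0
g(5) = mex{1} = 0
g(6) = mex{0} = 1
g(7) = mex{0} = 1
g(8) = mex{0,1} = 2
So g(8) = 2.
Row B is a plain Nim row of size 6, so its Grundy value is 6.
Row C is a plain Nim row of size 7, so its Grundy value is 7.
The value of a disjunctive sum is the nim-sum of the parts.
Combined value = 2 XOR 6 XOR 7 = 3.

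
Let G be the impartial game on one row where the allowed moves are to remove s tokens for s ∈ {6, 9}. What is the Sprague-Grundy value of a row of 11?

Compute g(0), g(1), … for moves {6, 9}:
k:     0  1  2  3  4  5  6  7  8  9 10 11
g(k):  0  0  0  0  0  0  1  1  1  1  1  1
So g(11) = 1.

1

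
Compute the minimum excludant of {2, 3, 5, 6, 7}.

0 is not in the set, so the mex is 0.

0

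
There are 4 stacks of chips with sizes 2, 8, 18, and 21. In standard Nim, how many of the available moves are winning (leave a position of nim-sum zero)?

1

Write each in binary and XOR column by column:
  00010  (2)
  01000  (8)
  10010  (18)
  10101  (21)
  -----
  01101  (13)
The overall nim-sum is X = 13. A stack of size p has a winning move iff p XOR X < p (reduce it to p XOR X).
  2: 2 XOR 13 = 15 ≥ 2 — no move.
  8: 8 XOR 13 = 5 < 8 — winning move (to 5).
  18: 18 XOR 13 = 31 ≥ 18 — no move.
  21: 21 XOR 13 = 24 ≥ 21 — no move.
That gives 1 winning move.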